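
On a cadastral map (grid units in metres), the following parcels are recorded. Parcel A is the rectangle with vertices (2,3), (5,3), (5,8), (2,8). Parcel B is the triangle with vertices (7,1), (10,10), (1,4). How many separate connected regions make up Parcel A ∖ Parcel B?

Parcel A ∖ Parcel B splits into 2 disjoint pieces (area 7, area 0.25).

2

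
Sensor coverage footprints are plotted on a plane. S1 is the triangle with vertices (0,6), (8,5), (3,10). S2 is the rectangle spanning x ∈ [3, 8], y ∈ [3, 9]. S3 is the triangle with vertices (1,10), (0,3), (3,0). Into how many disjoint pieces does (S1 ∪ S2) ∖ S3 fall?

(S1 ∪ S2) ∖ S3 splits into 2 disjoint pieces (area 0.1625, area 35.1495).

2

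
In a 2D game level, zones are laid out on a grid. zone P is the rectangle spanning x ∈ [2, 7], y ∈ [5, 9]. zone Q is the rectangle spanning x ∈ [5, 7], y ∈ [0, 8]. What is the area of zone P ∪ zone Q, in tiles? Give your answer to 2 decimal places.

30.00

By inclusion–exclusion:
Individual areas: |zone P| = 20, |zone Q| = 16.
|zone P∩zone Q|: x∈[5,7], y∈[5,8] → 2·3 = 6.
|zone P ∪ zone Q| = 36 − 6 = 30.00.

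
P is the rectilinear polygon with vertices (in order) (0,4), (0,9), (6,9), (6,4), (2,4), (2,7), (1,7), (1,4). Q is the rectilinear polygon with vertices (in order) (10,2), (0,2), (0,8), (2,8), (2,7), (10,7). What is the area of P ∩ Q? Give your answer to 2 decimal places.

17.00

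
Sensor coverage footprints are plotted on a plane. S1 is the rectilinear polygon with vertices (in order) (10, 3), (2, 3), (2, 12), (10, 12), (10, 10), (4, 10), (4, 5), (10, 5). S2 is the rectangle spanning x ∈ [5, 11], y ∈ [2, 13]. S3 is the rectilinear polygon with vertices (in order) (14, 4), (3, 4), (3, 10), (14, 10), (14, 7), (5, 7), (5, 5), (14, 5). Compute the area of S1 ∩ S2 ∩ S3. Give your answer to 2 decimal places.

5.00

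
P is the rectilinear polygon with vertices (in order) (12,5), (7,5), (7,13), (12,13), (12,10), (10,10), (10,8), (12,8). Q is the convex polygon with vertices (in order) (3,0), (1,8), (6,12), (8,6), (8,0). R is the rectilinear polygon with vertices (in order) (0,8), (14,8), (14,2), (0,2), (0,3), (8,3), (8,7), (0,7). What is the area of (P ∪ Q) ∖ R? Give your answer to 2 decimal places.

|P ∪ Q| = 93.5.
|(P ∪ Q) ∩ R| = 24.5.
|(P ∪ Q) ∖ R| = 93.5 − 24.5 = 69.00.

69.00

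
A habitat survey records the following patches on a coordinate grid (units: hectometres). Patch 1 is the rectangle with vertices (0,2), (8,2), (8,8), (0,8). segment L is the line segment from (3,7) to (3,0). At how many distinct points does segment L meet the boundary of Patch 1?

The segment meets the boundary at (3,2).

1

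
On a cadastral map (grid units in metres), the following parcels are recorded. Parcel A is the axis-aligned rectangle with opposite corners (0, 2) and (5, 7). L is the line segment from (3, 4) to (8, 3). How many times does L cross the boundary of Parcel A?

The segment meets the boundary at (5,3.6).

1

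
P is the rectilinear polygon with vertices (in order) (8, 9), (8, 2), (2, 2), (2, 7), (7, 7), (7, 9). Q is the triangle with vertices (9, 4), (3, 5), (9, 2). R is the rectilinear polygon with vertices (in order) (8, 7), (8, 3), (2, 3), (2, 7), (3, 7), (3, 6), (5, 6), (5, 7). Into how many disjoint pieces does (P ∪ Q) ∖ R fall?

3

(P ∪ Q) ∖ R splits into 3 disjoint pieces (area 7.8333, area 2, area 2).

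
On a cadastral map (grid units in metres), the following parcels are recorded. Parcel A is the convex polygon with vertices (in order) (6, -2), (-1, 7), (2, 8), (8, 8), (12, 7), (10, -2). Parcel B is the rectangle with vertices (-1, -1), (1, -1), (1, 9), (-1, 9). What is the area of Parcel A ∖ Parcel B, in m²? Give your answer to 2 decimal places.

82.76

|Parcel A| = 86, |Parcel A∩Parcel B| = 3.2381.
|Parcel A ∖ Parcel B| = |Parcel A| − |Parcel A∩Parcel B| = 86 − 3.2381 = 82.76.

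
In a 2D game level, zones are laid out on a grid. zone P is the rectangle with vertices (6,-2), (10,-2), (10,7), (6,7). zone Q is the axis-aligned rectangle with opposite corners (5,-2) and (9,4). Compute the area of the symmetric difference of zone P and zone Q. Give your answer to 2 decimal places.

24.00

|zone P∩zone Q|: x∈[6,9], y∈[-2,4] → 3·6 = 18.
|zone P △ zone Q| = |zone P| + |zone Q| − 2·|zone P∩zone Q| = 36 + 24 − 36 = 24.00.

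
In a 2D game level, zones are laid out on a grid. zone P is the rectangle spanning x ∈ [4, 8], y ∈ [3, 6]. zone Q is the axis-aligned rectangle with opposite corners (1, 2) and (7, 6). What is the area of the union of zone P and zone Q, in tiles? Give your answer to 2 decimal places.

By inclusion–exclusion:
Individual areas: |zone P| = 12, |zone Q| = 24.
|zone P∩zone Q|: x∈[4,7], y∈[3,6] → 3·3 = 9.
|zone P ∪ zone Q| = 36 − 9 = 27.00.

27.00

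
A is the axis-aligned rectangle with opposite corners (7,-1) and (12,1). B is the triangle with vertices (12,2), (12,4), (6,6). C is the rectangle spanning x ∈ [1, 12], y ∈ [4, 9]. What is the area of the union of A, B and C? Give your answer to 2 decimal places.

By inclusion–exclusion:
Individual areas: |A| = 10, |B| = 6, |C| = 55.
|A∩B| = 0.
|A∩C| = 0 (no overlap).
|B∩C| = 3.
|A∩B∩C| = 0.
|A ∪ B ∪ C| = 71 − 3 + 0 = 68.00.

68.00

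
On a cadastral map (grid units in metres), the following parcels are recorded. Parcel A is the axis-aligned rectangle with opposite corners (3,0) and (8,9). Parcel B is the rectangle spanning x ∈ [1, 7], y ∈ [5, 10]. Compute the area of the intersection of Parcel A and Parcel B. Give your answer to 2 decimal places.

|Parcel A∩Parcel B|: x∈[3,7], y∈[5,9] → 4·4 = 16.

16.00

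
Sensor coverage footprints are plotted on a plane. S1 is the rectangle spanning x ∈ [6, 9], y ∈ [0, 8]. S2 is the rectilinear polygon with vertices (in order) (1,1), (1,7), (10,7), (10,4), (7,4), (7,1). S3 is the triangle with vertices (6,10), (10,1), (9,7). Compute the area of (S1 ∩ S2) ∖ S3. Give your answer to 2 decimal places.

|S1 ∩ S2| = 12.
|(S1 ∩ S2) ∩ S3| = 3.
|(S1 ∩ S2) ∖ S3| = 12 − 3 = 9.00.

9.00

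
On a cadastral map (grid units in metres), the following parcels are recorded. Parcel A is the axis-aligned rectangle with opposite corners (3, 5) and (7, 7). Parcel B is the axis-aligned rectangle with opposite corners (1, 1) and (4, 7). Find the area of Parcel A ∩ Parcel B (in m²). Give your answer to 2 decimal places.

|Parcel A∩Parcel B|: x∈[3,4], y∈[5,7] → 1·2 = 2.

2.00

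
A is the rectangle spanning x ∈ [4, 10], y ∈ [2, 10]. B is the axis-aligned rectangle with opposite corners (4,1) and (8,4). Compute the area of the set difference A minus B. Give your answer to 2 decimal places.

|A∩B|: x∈[4,8], y∈[2,4] → 4·2 = 8.
|A| = 48.
|A ∖ B| = |A| − |A∩B| = 48 − 8 = 40.00.

40.00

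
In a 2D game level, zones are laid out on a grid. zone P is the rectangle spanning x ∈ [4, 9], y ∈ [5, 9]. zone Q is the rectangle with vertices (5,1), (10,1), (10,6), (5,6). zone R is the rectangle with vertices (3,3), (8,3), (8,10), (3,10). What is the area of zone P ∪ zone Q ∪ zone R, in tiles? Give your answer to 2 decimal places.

54.00

By inclusion–exclusion:
Individual areas: |zone P| = 20, |zone Q| = 25, |zone R| = 35.
|zone P∩zone Q|: x∈[5,9], y∈[5,6] → 4·1 = 4.
|zone P∩zone R|: x∈[4,8], y∈[5,9] → 4·4 = 16.
|zone Q∩zone R|: x∈[5,8], y∈[3,6] → 3·3 = 9.
|zone P∩zone Q∩zone R| = 3.
|zone P ∪ zone Q ∪ zone R| = 80 − 29 + 3 = 54.00.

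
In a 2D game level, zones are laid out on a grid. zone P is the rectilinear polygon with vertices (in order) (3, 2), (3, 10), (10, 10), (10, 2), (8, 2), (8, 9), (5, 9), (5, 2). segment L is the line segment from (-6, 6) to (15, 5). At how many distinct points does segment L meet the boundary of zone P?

The segment meets the boundary at (10,5.238), (8,5.333), (5,5.476), (3,5.571).

4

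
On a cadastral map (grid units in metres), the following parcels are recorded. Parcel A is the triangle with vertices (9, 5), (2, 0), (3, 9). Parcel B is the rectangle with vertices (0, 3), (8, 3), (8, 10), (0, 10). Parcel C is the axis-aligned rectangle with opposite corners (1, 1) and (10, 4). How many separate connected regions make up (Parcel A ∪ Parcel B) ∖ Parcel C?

2

(Parcel A ∪ Parcel B) ∖ Parcel C splits into 2 disjoint pieces (area 49.6905, area 0.6444).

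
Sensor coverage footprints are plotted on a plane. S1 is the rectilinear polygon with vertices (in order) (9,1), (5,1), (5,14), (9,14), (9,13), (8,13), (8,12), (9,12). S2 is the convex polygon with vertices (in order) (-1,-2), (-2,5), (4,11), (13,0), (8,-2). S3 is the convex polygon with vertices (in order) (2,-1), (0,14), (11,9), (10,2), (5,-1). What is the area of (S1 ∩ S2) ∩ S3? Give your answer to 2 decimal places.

The region (S1 ∩ S2) ∩ S3 is the polygon with vertices (5,9.778), (9,4.889), (9,1.4), (8.333,1), (5,1).
By the shoelace formula its area is 25.20.

25.20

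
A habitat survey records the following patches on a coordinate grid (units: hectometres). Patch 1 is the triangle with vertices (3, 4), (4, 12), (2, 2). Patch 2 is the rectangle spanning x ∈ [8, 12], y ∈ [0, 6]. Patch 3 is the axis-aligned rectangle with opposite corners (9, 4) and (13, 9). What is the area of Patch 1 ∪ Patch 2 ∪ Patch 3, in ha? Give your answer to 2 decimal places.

By inclusion–exclusion:
Individual areas: |Patch 1| = 3, |Patch 2| = 24, |Patch 3| = 20.
|Patch 1∩Patch 2| = 0.
|Patch 1∩Patch 3| = 0.
|Patch 2∩Patch 3|: x∈[9,12], y∈[4,6] → 3·2 = 6.
|Patch 1∩Patch 2∩Patch 3| = 0.
|Patch 1 ∪ Patch 2 ∪ Patch 3| = 47 − 6 + 0 = 41.00.

41.00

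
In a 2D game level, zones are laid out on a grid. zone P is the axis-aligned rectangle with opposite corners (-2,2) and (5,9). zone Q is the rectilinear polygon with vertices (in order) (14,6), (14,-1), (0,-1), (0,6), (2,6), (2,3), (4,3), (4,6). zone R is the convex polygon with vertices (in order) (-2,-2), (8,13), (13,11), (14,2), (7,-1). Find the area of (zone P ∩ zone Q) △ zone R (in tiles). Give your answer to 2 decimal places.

130.83

|zone P ∩ zone Q| = 14.
|(zone P ∩ zone Q) ∩ zone R| = 7.3333.
|(zone P ∩ zone Q) △ zone R| = 14 + 131.5 − 14.6667 = 130.83.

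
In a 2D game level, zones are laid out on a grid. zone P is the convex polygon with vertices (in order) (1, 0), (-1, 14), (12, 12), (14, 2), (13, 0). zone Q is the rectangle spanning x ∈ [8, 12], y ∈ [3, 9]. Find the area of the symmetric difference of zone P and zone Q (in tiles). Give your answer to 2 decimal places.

144.00

|zone P| = 168, |zone Q| = 24, |zone P∩zone Q| = 24.
|zone P △ zone Q| = |zone P| + |zone Q| − 2·|zone P∩zone Q| = 168 + 24 − 48 = 144.00.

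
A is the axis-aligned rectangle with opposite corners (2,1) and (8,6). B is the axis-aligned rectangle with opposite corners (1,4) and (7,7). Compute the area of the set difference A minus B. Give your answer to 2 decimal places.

|A∩B|: x∈[2,7], y∈[4,6] → 5·2 = 10.
|A| = 30.
|A ∖ B| = |A| − |A∩B| = 30 − 10 = 20.00.

20.00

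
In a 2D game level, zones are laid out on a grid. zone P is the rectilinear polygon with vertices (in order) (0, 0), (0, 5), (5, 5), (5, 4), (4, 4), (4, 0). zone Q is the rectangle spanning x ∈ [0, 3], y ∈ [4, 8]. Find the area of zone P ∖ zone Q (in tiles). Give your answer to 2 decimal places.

18.00

|zone P| = 21, |zone P∩zone Q| = 3.
|zone P ∖ zone Q| = |zone P| − |zone P∩zone Q| = 21 − 3 = 18.00.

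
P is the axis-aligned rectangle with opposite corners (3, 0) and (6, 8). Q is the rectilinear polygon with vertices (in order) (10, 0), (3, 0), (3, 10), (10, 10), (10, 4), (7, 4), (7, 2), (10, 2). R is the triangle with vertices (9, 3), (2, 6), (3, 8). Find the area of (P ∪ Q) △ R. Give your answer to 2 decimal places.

59.01

|P ∪ Q| = 64.
|(P ∪ Q) ∩ R| = 6.7429.
|(P ∪ Q) △ R| = 64 + 8.5 − 13.4857 = 59.01.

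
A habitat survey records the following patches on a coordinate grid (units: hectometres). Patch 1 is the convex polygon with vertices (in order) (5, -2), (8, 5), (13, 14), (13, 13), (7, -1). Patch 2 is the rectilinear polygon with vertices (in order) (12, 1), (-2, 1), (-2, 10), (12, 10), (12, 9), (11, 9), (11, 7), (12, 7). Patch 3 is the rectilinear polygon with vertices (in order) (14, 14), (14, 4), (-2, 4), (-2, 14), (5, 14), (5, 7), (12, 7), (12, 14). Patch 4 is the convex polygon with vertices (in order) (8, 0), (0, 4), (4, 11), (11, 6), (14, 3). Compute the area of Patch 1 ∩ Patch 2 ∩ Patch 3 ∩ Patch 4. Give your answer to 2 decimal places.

4.27

The intersection is the polygon with vertices (9.6,7), (10.234,6.547), (9.143,4), (7.571,4), (8,5), (9.111,7).
By the shoelace formula its area is 4.27.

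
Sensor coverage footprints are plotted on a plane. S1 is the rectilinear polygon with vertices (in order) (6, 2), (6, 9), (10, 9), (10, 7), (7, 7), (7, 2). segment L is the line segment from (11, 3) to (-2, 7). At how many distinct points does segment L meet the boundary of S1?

2

The segment meets the boundary at (6,4.538), (7,4.231).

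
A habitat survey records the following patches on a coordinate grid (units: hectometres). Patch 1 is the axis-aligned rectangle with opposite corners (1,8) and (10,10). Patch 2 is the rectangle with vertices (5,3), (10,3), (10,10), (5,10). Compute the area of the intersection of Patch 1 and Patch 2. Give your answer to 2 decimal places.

|Patch 1∩Patch 2|: x∈[5,10], y∈[8,10] → 5·2 = 10.

10.00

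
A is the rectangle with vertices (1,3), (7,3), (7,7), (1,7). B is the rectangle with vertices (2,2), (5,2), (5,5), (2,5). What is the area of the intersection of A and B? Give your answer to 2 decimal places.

6.00

|A∩B|: x∈[2,5], y∈[3,5] → 3·2 = 6.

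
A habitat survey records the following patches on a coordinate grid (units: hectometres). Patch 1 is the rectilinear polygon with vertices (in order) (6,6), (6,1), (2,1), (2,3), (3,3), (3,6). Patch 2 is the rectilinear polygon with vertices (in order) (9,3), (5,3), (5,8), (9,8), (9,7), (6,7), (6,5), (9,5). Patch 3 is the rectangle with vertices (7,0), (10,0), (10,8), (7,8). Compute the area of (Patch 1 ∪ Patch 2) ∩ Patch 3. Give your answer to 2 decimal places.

6.00

|Patch 1 ∪ Patch 2| = 28.
|(Patch 1 ∪ Patch 2) ∩ Patch 3| = 6.00.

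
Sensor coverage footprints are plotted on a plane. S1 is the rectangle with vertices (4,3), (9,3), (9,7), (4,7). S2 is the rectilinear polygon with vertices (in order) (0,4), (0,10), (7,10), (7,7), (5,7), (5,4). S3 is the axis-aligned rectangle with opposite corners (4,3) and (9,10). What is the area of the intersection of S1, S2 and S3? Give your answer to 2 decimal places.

3.00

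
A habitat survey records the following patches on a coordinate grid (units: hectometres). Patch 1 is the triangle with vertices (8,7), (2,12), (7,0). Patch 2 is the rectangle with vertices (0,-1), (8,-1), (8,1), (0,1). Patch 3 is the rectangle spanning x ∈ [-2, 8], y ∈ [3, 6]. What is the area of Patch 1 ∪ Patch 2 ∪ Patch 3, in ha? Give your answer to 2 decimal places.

By inclusion–exclusion:
Individual areas: |Patch 1| = 23.5, |Patch 2| = 16, |Patch 3| = 30.
|Patch 1∩Patch 2| = 0.2798.
|Patch 1∩Patch 3| = 7.5536.
|Patch 2∩Patch 3| = 0 (no overlap).
|Patch 1∩Patch 2∩Patch 3| = 0.
|Patch 1 ∪ Patch 2 ∪ Patch 3| = 69.5 − 7.8333 + 0 = 61.67.

61.67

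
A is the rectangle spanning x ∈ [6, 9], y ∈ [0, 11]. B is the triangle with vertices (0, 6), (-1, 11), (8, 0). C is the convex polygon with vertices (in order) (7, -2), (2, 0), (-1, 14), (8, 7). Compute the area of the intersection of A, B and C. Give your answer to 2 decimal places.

0.83

The intersection is the polygon with vertices (7.315,0.837), (7.282,0.538), (6,1.5), (6,2.444).
By the shoelace formula its area is 0.83.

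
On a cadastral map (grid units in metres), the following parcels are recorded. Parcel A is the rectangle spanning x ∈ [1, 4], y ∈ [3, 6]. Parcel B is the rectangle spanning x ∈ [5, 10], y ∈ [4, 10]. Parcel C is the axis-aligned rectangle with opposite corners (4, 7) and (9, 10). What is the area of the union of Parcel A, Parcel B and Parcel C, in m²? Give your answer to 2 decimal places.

42.00

By inclusion–exclusion:
Individual areas: |Parcel A| = 9, |Parcel B| = 30, |Parcel C| = 15.
|Parcel A∩Parcel B| = 0 (no overlap).
|Parcel A∩Parcel C| = 0 (no overlap).
|Parcel B∩Parcel C|: x∈[5,9], y∈[7,10] → 4·3 = 12.
|Parcel A∩Parcel B∩Parcel C| = 0.
|Parcel A ∪ Parcel B ∪ Parcel C| = 54 − 12 + 0 = 42.00.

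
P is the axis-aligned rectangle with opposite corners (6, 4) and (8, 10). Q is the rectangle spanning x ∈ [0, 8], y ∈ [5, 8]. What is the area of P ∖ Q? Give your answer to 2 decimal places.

|P∩Q|: x∈[6,8], y∈[5,8] → 2·3 = 6.
|P| = 12.
|P ∖ Q| = |P| − |P∩Q| = 12 − 6 = 6.00.

6.00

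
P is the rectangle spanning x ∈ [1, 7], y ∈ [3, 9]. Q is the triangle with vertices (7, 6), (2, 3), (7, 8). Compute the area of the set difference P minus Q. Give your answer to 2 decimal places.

31.00

|P| = 36, |P∩Q| = 5.
|P ∖ Q| = |P| − |P∩Q| = 36 − 5 = 31.00.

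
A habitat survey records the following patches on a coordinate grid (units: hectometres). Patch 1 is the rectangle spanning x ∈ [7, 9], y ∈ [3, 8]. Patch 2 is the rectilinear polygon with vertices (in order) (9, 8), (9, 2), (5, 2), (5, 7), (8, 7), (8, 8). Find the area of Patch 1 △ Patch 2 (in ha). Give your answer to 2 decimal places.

|Patch 1| = 10, |Patch 2| = 21, |Patch 1∩Patch 2| = 9.
|Patch 1 △ Patch 2| = |Patch 1| + |Patch 2| − 2·|Patch 1∩Patch 2| = 10 + 21 − 18 = 13.00.

13.00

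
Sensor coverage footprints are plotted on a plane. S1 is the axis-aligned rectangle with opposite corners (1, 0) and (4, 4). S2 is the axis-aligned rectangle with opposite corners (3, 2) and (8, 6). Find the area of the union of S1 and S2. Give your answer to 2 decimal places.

By inclusion–exclusion:
Individual areas: |S1| = 12, |S2| = 20.
|S1∩S2|: x∈[3,4], y∈[2,4] → 1·2 = 2.
|S1 ∪ S2| = 32 − 2 = 30.00.

30.00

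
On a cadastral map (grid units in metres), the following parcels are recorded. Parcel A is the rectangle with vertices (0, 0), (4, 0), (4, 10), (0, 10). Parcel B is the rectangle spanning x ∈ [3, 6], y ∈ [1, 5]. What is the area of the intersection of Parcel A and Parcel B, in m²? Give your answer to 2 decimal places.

|Parcel A∩Parcel B|: x∈[3,4], y∈[1,5] → 1·4 = 4.

4.00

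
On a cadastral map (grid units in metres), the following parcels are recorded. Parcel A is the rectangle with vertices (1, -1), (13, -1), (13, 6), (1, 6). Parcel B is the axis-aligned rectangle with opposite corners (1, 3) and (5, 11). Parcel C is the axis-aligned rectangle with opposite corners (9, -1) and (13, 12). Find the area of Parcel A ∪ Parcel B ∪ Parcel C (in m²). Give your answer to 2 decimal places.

By inclusion–exclusion:
Individual areas: |Parcel A| = 84, |Parcel B| = 32, |Parcel C| = 52.
|Parcel A∩Parcel B|: x∈[1,5], y∈[3,6] → 4·3 = 12.
|Parcel A∩Parcel C|: x∈[9,13], y∈[-1,6] → 4·7 = 28.
|Parcel B∩Parcel C| = 0 (no overlap).
|Parcel A∩Parcel B∩Parcel C| = 0.
|Parcel A ∪ Parcel B ∪ Parcel C| = 168 − 40 + 0 = 128.00.

128.00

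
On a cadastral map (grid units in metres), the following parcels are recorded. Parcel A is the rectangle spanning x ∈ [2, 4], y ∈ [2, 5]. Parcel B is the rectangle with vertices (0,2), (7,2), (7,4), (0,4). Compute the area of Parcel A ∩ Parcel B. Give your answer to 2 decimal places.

4.00

|Parcel A∩Parcel B|: x∈[2,4], y∈[2,4] → 2·2 = 4.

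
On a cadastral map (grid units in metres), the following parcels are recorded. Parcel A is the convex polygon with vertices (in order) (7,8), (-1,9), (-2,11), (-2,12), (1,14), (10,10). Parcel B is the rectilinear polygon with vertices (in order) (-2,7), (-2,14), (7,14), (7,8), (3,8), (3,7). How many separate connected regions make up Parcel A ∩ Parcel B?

Parcel A ∩ Parcel B is a single connected region.

1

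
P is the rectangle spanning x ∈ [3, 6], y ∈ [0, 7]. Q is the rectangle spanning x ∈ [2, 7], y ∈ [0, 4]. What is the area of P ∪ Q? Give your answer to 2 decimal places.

By inclusion–exclusion:
Individual areas: |P| = 21, |Q| = 20.
|P∩Q|: x∈[3,6], y∈[0,4] → 3·4 = 12.
|P ∪ Q| = 41 − 12 = 29.00.

29.00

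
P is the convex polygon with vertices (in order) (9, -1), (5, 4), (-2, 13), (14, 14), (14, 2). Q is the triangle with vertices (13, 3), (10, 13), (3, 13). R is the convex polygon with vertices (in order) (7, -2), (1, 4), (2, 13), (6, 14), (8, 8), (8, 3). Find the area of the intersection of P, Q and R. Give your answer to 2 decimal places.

The intersection is the polygon with vertices (6.333,13), (8,8), (3,13).
By the shoelace formula its area is 8.33.

8.33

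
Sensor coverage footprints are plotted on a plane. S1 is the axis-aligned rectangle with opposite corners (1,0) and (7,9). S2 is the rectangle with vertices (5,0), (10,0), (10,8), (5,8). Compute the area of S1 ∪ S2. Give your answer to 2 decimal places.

By inclusion–exclusion:
Individual areas: |S1| = 54, |S2| = 40.
|S1∩S2|: x∈[5,7], y∈[0,8] → 2·8 = 16.
|S1 ∪ S2| = 94 − 16 = 78.00.

78.00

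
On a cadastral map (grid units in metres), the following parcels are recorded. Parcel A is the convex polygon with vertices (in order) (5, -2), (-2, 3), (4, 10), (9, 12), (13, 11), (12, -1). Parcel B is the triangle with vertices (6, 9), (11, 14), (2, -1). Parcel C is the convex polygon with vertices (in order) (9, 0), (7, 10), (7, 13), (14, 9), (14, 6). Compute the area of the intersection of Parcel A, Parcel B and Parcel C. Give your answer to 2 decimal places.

The intersection is the polygon with vertices (8.909,11.909), (9.532,11.553), (7.4,8), (7,10).
By the shoelace formula its area is 3.78.

3.78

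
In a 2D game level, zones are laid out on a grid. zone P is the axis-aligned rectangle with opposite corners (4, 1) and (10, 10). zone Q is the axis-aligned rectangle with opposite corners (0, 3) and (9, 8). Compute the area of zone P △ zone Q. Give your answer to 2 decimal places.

49.00

|zone P∩zone Q|: x∈[4,9], y∈[3,8] → 5·5 = 25.
|zone P △ zone Q| = |zone P| + |zone Q| − 2·|zone P∩zone Q| = 54 + 45 − 50 = 49.00.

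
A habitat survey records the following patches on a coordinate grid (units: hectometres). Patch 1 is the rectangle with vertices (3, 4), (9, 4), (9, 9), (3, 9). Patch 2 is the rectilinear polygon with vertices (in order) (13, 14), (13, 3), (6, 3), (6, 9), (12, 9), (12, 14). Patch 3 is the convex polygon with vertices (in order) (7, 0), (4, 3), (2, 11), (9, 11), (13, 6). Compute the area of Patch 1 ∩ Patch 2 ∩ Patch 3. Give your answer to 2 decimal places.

The intersection is the polygon with vertices (6,4), (6,9), (9,9), (9,4).
By the shoelace formula its area is 15.00.

15.00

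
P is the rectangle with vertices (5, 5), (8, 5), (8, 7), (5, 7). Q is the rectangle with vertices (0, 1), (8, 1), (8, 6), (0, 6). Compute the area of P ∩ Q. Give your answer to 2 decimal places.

|P∩Q|: x∈[5,8], y∈[5,6] → 3·1 = 3.

3.00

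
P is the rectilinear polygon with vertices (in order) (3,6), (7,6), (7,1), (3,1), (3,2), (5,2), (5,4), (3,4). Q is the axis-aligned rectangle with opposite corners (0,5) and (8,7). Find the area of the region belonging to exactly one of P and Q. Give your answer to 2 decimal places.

|P| = 16, |Q| = 16, |P∩Q| = 4.
|P △ Q| = |P| + |Q| − 2·|P∩Q| = 16 + 16 − 8 = 24.00.

24.00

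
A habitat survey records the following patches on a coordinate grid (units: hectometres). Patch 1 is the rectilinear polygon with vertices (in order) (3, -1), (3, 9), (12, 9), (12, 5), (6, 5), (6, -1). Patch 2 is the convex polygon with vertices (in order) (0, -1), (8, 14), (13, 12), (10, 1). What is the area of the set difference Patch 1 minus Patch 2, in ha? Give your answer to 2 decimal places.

9.32

|Patch 1| = 54, |Patch 1∩Patch 2| = 44.6807.
|Patch 1 ∖ Patch 2| = |Patch 1| − |Patch 1∩Patch 2| = 54 − 44.6807 = 9.32.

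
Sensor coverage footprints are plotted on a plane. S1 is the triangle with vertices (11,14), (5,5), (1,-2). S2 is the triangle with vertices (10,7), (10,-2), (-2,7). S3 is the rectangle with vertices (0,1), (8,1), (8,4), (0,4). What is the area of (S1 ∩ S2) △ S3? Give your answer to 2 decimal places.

|S1 ∩ S2| = 1.3975.
|(S1 ∩ S2) ∩ S3| = 0.3826.
|(S1 ∩ S2) △ S3| = 1.3975 + 24 − 0.7653 = 24.63.

24.63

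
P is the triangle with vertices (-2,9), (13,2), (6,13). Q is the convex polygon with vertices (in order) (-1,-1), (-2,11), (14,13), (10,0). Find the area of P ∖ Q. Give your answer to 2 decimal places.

3.49

|P| = 58, |P∩Q| = 54.5071.
|P ∖ Q| = |P| − |P∩Q| = 58 − 54.5071 = 3.49.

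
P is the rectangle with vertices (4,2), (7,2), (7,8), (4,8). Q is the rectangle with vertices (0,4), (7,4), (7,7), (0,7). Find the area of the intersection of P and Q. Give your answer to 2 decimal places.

9.00

|P∩Q|: x∈[4,7], y∈[4,7] → 3·3 = 9.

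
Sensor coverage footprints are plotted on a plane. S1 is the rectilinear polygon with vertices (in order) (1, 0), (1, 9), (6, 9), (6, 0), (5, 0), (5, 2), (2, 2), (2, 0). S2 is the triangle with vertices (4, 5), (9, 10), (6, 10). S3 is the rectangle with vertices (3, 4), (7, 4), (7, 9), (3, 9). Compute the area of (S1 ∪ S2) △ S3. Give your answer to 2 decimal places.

|S1 ∪ S2| = 43.7.
|(S1 ∪ S2) ∩ S3| = 16.5.
|(S1 ∪ S2) △ S3| = 43.7 + 20 − 33 = 30.70.

30.70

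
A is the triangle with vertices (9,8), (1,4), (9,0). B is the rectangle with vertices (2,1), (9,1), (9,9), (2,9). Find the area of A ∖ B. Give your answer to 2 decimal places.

|A| = 32, |A∩B| = 30.5.
|A ∖ B| = |A| − |A∩B| = 32 − 30.5 = 1.50.

1.50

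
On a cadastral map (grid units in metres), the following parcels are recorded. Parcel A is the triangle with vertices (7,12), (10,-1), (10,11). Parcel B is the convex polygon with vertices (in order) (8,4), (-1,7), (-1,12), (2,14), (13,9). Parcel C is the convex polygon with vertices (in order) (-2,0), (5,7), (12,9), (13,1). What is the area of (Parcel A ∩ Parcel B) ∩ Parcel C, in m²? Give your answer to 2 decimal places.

5.03

The region (Parcel A ∩ Parcel B) ∩ Parcel C is the polygon with vertices (10,6), (8.688,4.688), (7.959,7.845), (10,8.429).
By the shoelace formula its area is 5.03.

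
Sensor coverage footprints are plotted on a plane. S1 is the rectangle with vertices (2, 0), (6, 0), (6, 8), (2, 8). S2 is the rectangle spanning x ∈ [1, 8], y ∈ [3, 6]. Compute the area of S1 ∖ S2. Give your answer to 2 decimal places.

20.00

|S1∩S2|: x∈[2,6], y∈[3,6] → 4·3 = 12.
|S1| = 32.
|S1 ∖ S2| = |S1| − |S1∩S2| = 32 − 12 = 20.00.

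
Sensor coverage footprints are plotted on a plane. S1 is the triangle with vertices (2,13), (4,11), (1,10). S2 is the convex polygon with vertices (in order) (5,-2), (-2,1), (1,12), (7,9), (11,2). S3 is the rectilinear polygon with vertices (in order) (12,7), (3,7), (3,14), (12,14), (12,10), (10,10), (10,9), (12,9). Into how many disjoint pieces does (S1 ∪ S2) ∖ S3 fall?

1

(S1 ∪ S2) ∖ S3 is a single connected region.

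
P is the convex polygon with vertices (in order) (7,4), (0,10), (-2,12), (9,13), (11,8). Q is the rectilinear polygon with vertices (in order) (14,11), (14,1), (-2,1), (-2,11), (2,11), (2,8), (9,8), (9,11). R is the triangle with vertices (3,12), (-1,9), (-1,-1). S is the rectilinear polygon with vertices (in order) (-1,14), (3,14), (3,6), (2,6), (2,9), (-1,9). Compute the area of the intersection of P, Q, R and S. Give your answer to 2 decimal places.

2.39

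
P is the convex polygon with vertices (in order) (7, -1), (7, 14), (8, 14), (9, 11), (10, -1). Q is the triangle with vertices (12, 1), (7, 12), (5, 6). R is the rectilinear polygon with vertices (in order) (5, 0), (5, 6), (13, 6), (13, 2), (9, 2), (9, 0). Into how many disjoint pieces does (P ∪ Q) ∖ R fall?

3

(P ∪ Q) ∖ R splits into 3 disjoint pieces (area 21.6716, area 0.4727, area 4.625).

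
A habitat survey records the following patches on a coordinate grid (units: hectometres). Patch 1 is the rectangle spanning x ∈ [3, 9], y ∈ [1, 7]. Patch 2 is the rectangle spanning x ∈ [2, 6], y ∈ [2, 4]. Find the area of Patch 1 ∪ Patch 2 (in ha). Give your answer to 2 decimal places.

38.00

By inclusion–exclusion:
Individual areas: |Patch 1| = 36, |Patch 2| = 8.
|Patch 1∩Patch 2|: x∈[3,6], y∈[2,4] → 3·2 = 6.
|Patch 1 ∪ Patch 2| = 44 − 6 = 38.00.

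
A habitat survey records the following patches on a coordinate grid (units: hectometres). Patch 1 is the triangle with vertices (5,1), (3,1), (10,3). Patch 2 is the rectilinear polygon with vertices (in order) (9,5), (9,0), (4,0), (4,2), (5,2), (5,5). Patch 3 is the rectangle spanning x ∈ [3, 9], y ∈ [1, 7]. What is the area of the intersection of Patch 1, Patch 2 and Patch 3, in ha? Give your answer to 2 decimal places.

1.80

The intersection is the polygon with vertices (4,1.286), (9,2.714), (9,2.6), (5,1), (4,1).
By the shoelace formula its area is 1.80.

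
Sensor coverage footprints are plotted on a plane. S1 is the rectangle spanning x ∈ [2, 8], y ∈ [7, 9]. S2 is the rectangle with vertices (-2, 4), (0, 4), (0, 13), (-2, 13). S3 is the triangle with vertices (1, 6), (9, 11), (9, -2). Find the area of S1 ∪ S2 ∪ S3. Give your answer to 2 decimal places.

By inclusion–exclusion:
Individual areas: |S1| = 12, |S2| = 18, |S3| = 52.
|S1∩S2| = 0 (no overlap).
|S1∩S3| = 7.6.
|S2∩S3| = 0.
|S1∩S2∩S3| = 0.
|S1 ∪ S2 ∪ S3| = 82 − 7.6 + 0 = 74.40.

74.40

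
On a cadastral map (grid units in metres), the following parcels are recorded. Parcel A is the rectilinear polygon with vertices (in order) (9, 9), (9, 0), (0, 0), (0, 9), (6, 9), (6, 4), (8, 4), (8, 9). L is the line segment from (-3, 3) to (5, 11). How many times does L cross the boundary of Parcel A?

The segment meets the boundary at (3,9), (0,6).

2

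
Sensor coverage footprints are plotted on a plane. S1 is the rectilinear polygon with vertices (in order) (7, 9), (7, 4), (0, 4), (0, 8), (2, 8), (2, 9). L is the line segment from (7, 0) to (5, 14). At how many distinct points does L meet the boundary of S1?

2

The segment meets the boundary at (5.714,9), (6.429,4).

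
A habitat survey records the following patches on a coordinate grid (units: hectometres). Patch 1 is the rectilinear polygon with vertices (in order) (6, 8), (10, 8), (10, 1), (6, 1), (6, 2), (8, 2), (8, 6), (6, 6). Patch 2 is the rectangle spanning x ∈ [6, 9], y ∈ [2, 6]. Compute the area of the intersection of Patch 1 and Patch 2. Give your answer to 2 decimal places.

4.00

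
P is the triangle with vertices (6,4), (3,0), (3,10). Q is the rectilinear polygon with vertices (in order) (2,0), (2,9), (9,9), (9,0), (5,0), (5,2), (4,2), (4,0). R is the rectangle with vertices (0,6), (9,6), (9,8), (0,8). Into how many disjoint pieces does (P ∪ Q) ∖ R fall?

2

(P ∪ Q) ∖ R splits into 2 disjoint pieces (area 40.1667, area 7.25).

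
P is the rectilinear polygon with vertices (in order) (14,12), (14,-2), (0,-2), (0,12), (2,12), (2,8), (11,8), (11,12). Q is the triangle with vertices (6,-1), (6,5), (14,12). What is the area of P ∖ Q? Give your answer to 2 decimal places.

|P| = 160, |P∩Q| = 22.9196.
|P ∖ Q| = |P| − |P∩Q| = 160 − 22.9196 = 137.08.

137.08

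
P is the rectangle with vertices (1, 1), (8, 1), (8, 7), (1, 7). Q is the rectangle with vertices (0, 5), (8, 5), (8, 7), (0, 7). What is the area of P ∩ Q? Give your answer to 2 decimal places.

14.00

|P∩Q|: x∈[1,8], y∈[5,7] → 7·2 = 14.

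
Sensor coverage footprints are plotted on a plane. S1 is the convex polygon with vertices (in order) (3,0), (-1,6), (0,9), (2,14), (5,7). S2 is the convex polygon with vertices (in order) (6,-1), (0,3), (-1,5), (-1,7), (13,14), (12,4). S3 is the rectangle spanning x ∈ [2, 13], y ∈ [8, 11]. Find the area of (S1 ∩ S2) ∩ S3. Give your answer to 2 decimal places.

2.38

The region (S1 ∩ S2) ∩ S3 is the polygon with vertices (3.941,9.471), (4.571,8), (2,8), (2,8.5).
By the shoelace formula its area is 2.38.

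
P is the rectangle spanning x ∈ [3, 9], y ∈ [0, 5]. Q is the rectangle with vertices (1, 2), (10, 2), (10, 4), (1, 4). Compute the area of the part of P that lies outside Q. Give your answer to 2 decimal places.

|P∩Q|: x∈[3,9], y∈[2,4] → 6·2 = 12.
|P| = 30.
|P ∖ Q| = |P| − |P∩Q| = 30 − 12 = 18.00.

18.00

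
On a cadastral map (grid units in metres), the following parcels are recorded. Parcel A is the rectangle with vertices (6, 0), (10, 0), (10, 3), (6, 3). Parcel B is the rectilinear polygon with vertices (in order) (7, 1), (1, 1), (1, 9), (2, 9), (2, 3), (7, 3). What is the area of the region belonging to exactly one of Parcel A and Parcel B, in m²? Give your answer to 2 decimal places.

|Parcel A| = 12, |Parcel B| = 18, |Parcel A∩Parcel B| = 2.
|Parcel A △ Parcel B| = |Parcel A| + |Parcel B| − 2·|Parcel A∩Parcel B| = 12 + 18 − 4 = 26.00.

26.00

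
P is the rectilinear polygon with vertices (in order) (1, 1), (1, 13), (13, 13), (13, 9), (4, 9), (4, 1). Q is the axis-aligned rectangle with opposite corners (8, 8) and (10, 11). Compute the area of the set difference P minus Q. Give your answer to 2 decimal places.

|P| = 72, |P∩Q| = 4.
|P ∖ Q| = |P| − |P∩Q| = 72 − 4 = 68.00.

68.00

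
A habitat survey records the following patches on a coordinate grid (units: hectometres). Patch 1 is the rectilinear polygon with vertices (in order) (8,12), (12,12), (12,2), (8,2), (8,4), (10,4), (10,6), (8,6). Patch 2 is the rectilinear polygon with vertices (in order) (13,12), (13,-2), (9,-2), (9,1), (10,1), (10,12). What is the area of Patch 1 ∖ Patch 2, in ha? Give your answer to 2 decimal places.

16.00

|Patch 1| = 36, |Patch 1∩Patch 2| = 20.
|Patch 1 ∖ Patch 2| = |Patch 1| − |Patch 1∩Patch 2| = 36 − 20 = 16.00.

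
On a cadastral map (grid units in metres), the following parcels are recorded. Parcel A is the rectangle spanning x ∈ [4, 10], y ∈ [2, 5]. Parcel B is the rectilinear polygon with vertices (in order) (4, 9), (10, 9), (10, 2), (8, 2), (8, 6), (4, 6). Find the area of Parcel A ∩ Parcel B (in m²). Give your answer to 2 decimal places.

The intersection is the polygon with vertices (10,2), (8,2), (8,5), (10,5).
By the shoelace formula its area is 6.00.

6.00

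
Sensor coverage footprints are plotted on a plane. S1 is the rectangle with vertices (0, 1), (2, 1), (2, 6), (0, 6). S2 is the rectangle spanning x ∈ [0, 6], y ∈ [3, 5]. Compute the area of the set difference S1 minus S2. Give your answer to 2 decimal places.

6.00

|S1∩S2|: x∈[0,2], y∈[3,5] → 2·2 = 4.
|S1| = 10.
|S1 ∖ S2| = |S1| − |S1∩S2| = 10 − 4 = 6.00.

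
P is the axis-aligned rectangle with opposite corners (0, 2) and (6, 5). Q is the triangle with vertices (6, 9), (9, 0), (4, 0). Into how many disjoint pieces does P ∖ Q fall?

P ∖ Q is a single connected region.

1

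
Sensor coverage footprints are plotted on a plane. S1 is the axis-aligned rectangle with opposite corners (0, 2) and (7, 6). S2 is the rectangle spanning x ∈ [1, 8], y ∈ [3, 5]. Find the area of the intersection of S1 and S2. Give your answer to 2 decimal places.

12.00

|S1∩S2|: x∈[1,7], y∈[3,5] → 6·2 = 12.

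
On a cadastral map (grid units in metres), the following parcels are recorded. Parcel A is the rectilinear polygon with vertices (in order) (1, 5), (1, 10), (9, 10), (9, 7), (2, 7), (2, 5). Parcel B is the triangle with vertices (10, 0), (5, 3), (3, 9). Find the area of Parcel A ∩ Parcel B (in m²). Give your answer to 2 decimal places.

0.89

The intersection is the polygon with vertices (3.667,7), (3,9), (4.556,7).
By the shoelace formula its area is 0.89.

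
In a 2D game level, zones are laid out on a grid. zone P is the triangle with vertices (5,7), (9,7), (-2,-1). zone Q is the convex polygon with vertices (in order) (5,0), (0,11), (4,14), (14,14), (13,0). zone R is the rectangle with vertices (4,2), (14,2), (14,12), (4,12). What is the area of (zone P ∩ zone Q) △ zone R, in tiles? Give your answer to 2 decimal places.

93.25

|zone P ∩ zone Q| = 10.2887.
|(zone P ∩ zone Q) ∩ zone R| = 8.5195.
|(zone P ∩ zone Q) △ zone R| = 10.2887 + 100 − 17.039 = 93.25.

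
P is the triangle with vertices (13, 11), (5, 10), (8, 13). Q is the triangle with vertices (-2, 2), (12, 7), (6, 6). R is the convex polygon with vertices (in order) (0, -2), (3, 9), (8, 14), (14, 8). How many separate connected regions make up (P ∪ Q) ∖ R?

2

(P ∪ Q) ∖ R splits into 2 disjoint pieces (area 1.5556, area 0.8754).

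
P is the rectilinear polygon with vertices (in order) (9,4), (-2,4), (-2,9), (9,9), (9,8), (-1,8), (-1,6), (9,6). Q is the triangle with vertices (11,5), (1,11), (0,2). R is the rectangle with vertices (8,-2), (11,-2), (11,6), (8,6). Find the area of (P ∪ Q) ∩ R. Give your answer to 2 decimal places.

3.71

The region (P ∪ Q) ∩ R is the polygon with vertices (11,5), (9,4.455), (9,4), (8,4), (8,6), (9.333,6).
By the shoelace formula its area is 3.71.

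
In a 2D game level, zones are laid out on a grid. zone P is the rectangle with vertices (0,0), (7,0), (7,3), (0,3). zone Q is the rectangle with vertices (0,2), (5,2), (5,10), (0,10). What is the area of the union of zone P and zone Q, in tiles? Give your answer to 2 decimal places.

56.00

By inclusion–exclusion:
Individual areas: |zone P| = 21, |zone Q| = 40.
|zone P∩zone Q|: x∈[0,5], y∈[2,3] → 5·1 = 5.
|zone P ∪ zone Q| = 61 − 5 = 56.00.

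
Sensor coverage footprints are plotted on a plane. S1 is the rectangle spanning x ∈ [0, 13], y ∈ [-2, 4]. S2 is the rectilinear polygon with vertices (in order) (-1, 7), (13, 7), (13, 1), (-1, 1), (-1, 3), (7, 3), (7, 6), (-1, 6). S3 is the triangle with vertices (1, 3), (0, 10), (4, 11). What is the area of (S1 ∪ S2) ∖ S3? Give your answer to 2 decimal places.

103.93

|S1 ∪ S2| = 106.
|(S1 ∪ S2) ∩ S3| = 2.0714.
|(S1 ∪ S2) ∖ S3| = 106 − 2.0714 = 103.93.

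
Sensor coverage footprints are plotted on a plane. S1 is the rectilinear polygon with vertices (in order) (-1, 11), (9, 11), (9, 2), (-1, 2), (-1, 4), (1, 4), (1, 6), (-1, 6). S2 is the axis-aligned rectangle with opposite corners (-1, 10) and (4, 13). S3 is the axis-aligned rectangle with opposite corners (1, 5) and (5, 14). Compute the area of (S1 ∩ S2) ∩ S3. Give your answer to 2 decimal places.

The region (S1 ∩ S2) ∩ S3 is the polygon with vertices (4,10), (1,10), (1,11), (4,11).
By the shoelace formula its area is 3.00.

3.00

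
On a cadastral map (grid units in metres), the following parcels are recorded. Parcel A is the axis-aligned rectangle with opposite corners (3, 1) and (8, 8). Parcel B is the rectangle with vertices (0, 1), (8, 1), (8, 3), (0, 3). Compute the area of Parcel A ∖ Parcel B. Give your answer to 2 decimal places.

|Parcel A∩Parcel B|: x∈[3,8], y∈[1,3] → 5·2 = 10.
|Parcel A| = 35.
|Parcel A ∖ Parcel B| = |Parcel A| − |Parcel A∩Parcel B| = 35 − 10 = 25.00.

25.00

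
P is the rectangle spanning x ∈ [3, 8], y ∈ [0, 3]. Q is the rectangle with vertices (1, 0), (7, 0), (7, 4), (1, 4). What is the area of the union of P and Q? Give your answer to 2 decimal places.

27.00

By inclusion–exclusion:
Individual areas: |P| = 15, |Q| = 24.
|P∩Q|: x∈[3,7], y∈[0,3] → 4·3 = 12.
|P ∪ Q| = 39 − 12 = 27.00.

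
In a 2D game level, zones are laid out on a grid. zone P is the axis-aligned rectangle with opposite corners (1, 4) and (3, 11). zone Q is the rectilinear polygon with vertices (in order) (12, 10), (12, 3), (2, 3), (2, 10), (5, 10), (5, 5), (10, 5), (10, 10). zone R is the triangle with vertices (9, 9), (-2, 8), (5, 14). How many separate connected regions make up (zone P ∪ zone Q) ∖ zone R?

(zone P ∪ zone Q) ∖ zone R splits into 2 disjoint pieces (area 44.8182, area 0.1071).

2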